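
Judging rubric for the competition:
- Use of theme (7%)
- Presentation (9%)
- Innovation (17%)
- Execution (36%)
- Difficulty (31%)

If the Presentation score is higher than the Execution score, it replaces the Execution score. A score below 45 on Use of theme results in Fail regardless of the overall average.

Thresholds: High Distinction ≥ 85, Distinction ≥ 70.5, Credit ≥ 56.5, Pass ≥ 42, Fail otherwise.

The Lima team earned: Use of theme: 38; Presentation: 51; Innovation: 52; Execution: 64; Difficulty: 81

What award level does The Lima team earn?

Fail

Presentation (51) ≤ Execution (64), so Execution stays at 64.
Use of theme score 38 < 45: minimum not met.
Weighted total:
  Use of theme 38 × 0.07 = 2.66
  Presentation 51 × 0.09 = 4.59
  Innovation 52 × 0.17 = 8.84
  Execution 64 × 0.36 = 23.04
  Difficulty 81 × 0.31 = 25.11
Sum = 64.24
Because the Use of theme minimum was not met, the result is Fail.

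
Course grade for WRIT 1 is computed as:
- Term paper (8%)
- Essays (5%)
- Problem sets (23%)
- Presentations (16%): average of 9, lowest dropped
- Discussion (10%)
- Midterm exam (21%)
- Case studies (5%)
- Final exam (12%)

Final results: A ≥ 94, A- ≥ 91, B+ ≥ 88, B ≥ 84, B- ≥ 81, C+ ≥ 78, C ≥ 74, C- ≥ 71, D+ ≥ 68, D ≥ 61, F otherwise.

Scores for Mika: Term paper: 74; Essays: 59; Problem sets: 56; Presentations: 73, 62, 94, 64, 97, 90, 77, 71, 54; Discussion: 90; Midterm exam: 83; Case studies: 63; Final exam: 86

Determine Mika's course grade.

C

Presentations: drop 54 → average of remaining 8 = 628/8 = 78.5
Weighted total:
  Term paper 74 × 0.08 = 5.92
  Essays 59 × 0.05 = 2.95
  Problem sets 56 × 0.23 = 12.88
  Presentations 78.5 × 0.16 = 12.56
  Discussion 90 × 0.1 = 9
  Midterm exam 83 × 0.21 = 17.43
  Case studies 63 × 0.05 = 3.15
  Final exam 86 × 0.12 = 10.32
Sum = 74.21
74.21 is ≥ 74 and < 78 → C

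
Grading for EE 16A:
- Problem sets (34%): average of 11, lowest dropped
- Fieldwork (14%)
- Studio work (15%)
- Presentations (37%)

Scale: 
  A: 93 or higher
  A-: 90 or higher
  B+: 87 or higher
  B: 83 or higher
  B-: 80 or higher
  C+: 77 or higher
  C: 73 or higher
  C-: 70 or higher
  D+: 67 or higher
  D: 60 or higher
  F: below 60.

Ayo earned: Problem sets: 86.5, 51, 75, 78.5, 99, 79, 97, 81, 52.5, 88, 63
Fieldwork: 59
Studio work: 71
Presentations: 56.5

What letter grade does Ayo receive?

D

Problem sets: drop 51 → average of remaining 10 = 799.5/10 = 79.95
Weighted total:
  Problem sets 79.95 × 0.34 = 27.183
  Fieldwork 59 × 0.14 = 8.26
  Studio work 71 × 0.15 = 10.65
  Presentations 56.5 × 0.37 = 20.905
Sum = 66.998
66.998 is ≥ 60 and < 67 → D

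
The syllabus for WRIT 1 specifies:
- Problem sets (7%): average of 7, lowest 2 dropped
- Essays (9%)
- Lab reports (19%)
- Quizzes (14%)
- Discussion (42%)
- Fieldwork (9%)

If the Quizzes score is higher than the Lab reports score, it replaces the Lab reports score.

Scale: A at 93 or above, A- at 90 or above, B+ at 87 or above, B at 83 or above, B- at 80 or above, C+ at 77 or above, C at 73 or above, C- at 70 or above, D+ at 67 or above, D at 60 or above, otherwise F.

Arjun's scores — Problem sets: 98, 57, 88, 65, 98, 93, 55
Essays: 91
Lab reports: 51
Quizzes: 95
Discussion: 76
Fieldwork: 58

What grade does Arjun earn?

B-

Problem sets: drop 55, 57 → average of remaining 5 = 442/5 = 88.4
Quizzes (95) > Lab reports (51), so Lab reports counts as 95.
Weighted total:
  Problem sets 88.4 × 0.07 = 6.188
  Essays 91 × 0.09 = 8.19
  Lab reports 95 × 0.19 = 18.05
  Quizzes 95 × 0.14 = 13.3
  Discussion 76 × 0.42 = 31.92
  Fieldwork 58 × 0.09 = 5.22
Sum = 82.868
82.868 is ≥ 80 and < 83 → B-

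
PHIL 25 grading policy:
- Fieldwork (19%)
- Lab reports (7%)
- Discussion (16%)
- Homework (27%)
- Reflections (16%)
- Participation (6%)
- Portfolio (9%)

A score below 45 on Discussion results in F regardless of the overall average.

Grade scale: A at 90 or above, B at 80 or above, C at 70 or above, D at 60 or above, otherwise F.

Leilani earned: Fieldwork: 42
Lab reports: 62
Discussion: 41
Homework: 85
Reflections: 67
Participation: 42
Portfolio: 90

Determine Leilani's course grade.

Discussion score 41 < 45: minimum not met.
Weighted total:
  Fieldwork 42 × 0.19 = 7.98
  Lab reports 62 × 0.07 = 4.34
  Discussion 41 × 0.16 = 6.56
  Homework 85 × 0.27 = 22.95
  Reflections 67 × 0.16 = 10.72
  Participation 42 × 0.06 = 2.52
  Portfolio 90 × 0.09 = 8.1
Sum = 63.17
Because the Discussion minimum was not met, the result is F.

F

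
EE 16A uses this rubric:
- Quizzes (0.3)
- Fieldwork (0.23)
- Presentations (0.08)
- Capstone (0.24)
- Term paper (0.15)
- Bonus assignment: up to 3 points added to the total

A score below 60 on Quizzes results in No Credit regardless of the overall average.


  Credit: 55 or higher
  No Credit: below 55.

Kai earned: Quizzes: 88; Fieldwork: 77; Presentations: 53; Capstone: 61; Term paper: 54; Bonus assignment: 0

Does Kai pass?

Quizzes score 88 ≥ 60: minimum met.
Weighted total:
  Quizzes 88 × 0.3 = 26.4
  Fieldwork 77 × 0.23 = 17.71
  Presentations 53 × 0.08 = 4.24
  Capstone 61 × 0.24 = 14.64
  Term paper 54 × 0.15 = 8.1
Sum = 71.09
Bonus assignment: 71.09 + 0 = 71.09
71.09 ≥ 55 → Credit

Credit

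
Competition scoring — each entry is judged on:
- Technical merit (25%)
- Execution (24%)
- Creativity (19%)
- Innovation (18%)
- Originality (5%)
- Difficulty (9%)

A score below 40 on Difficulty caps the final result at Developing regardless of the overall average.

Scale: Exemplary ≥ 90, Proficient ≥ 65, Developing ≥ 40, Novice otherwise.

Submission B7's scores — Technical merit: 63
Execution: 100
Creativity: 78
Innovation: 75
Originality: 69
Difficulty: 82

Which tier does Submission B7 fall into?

Proficient

Difficulty score 82 ≥ 40: minimum met.
Weighted total:
  Technical merit 63 × 0.25 = 15.75
  Execution 100 × 0.24 = 24
  Creativity 78 × 0.19 = 14.82
  Innovation 75 × 0.18 = 13.5
  Originality 69 × 0.05 = 3.45
  Difficulty 82 × 0.09 = 7.38
Sum = 78.9
78.9 is ≥ 65 and < 90 → Proficient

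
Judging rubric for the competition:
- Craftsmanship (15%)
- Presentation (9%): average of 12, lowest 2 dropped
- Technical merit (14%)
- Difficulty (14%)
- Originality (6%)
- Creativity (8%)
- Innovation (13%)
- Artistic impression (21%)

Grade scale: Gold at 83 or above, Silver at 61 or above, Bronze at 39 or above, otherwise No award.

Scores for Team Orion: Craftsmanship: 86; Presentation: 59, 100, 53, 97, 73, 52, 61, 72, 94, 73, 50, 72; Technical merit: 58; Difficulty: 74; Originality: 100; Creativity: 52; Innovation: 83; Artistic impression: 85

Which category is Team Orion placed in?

Presentation: drop 50, 52 → average of remaining 10 = 754/10 = 75.4
Weighted total:
  Craftsmanship 86 × 0.15 = 12.9
  Presentation 75.4 × 0.09 = 6.786
  Technical merit 58 × 0.14 = 8.12
  Difficulty 74 × 0.14 = 10.36
  Originality 100 × 0.06 = 6
  Creativity 52 × 0.08 = 4.16
  Innovation 83 × 0.13 = 10.79
  Artistic impression 85 × 0.21 = 17.85
Sum = 76.966
76.966 is ≥ 61 and < 83 → Silver

Silver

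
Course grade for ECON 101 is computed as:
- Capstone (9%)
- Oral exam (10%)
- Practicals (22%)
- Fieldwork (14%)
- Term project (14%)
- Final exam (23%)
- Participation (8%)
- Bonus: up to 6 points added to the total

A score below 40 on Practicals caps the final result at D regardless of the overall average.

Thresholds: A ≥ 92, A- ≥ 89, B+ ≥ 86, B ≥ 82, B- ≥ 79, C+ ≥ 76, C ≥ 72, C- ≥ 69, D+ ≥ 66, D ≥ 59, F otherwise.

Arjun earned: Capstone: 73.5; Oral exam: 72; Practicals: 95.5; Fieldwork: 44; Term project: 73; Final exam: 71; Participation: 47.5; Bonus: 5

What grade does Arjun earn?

C+

Practicals score 95.5 ≥ 40: minimum met.
Weighted total:
  Capstone 73.5 × 0.09 = 6.615
  Oral exam 72 × 0.1 = 7.2
  Practicals 95.5 × 0.22 = 21.01
  Fieldwork 44 × 0.14 = 6.16
  Term project 73 × 0.14 = 10.22
  Final exam 71 × 0.23 = 16.33
  Participation 47.5 × 0.08 = 3.8
Sum = 71.335
Bonus: 71.335 + 5 = 76.335
76.335 is ≥ 76 and < 79 → C+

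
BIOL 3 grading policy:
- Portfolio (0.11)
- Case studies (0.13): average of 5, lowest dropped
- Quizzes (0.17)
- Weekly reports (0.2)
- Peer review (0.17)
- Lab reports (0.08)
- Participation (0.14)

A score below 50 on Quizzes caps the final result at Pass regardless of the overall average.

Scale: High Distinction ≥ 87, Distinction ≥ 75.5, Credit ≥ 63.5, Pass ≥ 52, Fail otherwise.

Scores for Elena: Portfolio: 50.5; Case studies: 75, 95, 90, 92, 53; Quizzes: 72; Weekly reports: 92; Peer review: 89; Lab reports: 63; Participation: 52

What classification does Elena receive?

Credit

Case studies: drop 53 → average of remaining 4 = 352/4 = 88
Quizzes score 72 ≥ 50: minimum met.
Weighted total:
  Portfolio 50.5 × 0.11 = 5.555
  Case studies 88 × 0.13 = 11.44
  Quizzes 72 × 0.17 = 12.24
  Weekly reports 92 × 0.2 = 18.4
  Peer review 89 × 0.17 = 15.13
  Lab reports 63 × 0.08 = 5.04
  Participation 52 × 0.14 = 7.28
Sum = 75.085
75.085 is ≥ 63.5 and < 75.5 → Credit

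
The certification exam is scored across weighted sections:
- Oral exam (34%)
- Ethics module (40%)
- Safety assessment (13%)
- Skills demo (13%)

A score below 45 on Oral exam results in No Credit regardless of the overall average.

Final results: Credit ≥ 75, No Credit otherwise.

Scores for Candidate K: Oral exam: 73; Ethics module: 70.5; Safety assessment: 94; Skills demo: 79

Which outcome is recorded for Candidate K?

Credit

Oral exam score 73 ≥ 45: minimum met.
Weighted total:
  Oral exam 73 × 0.34 = 24.82
  Ethics module 70.5 × 0.4 = 28.2
  Safety assessment 94 × 0.13 = 12.22
  Skills demo 79 × 0.13 = 10.27
Sum = 75.51
75.51 ≥ 75 → Credit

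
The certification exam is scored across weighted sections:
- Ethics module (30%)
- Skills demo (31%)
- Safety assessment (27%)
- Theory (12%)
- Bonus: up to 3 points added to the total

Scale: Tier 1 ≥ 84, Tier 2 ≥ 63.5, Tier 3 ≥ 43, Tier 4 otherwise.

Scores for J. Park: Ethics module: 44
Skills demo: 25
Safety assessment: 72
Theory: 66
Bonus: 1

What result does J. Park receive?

Weighted total:
  Ethics module 44 × 0.3 = 13.2
  Skills demo 25 × 0.31 = 7.75
  Safety assessment 72 × 0.27 = 19.44
  Theory 66 × 0.12 = 7.92
Sum = 48.31
Bonus: 48.31 + 1 = 49.31
49.31 is ≥ 43 and < 63.5 → Tier 3

Tier 3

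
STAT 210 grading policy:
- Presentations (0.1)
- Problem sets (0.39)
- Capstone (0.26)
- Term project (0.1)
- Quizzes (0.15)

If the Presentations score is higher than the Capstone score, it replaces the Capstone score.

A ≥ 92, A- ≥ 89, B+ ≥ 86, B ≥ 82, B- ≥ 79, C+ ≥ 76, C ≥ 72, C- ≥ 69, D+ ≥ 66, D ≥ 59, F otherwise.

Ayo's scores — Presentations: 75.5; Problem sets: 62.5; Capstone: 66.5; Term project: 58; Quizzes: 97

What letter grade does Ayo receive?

C-

Presentations (75.5) > Capstone (66.5), so Capstone counts as 75.5.
Weighted total:
  Presentations 75.5 × 0.1 = 7.55
  Problem sets 62.5 × 0.39 = 24.375
  Capstone 75.5 × 0.26 = 19.63
  Term project 58 × 0.1 = 5.8
  Quizzes 97 × 0.15 = 14.55
Sum = 71.905
71.905 is ≥ 69 and < 72 → C-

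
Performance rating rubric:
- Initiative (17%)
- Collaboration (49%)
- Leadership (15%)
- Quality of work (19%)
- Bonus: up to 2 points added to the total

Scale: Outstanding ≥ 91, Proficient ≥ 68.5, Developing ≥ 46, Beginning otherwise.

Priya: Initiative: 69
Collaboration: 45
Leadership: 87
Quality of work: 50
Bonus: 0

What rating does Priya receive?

Weighted total:
  Initiative 69 × 0.17 = 11.73
  Collaboration 45 × 0.49 = 22.05
  Leadership 87 × 0.15 = 13.05
  Quality of work 50 × 0.19 = 9.5
Sum = 56.33
Bonus: 56.33 + 0 = 56.33
56.33 is ≥ 46 and < 68.5 → Developing

Developing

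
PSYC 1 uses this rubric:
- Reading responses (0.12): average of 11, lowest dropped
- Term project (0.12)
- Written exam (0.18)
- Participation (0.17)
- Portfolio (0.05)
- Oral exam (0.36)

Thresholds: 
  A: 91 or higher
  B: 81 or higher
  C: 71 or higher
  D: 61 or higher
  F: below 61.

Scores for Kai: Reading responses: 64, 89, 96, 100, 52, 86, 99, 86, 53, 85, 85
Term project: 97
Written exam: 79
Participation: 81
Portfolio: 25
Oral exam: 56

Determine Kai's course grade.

Reading responses: drop 52 → average of remaining 10 = 843/10 = 84.3
Weighted total:
  Reading responses 84.3 × 0.12 = 10.116
  Term project 97 × 0.12 = 11.64
  Written exam 79 × 0.18 = 14.22
  Participation 81 × 0.17 = 13.77
  Portfolio 25 × 0.05 = 1.25
  Oral exam 56 × 0.36 = 20.16
Sum = 71.156
71.156 is ≥ 71 and < 81 → C

C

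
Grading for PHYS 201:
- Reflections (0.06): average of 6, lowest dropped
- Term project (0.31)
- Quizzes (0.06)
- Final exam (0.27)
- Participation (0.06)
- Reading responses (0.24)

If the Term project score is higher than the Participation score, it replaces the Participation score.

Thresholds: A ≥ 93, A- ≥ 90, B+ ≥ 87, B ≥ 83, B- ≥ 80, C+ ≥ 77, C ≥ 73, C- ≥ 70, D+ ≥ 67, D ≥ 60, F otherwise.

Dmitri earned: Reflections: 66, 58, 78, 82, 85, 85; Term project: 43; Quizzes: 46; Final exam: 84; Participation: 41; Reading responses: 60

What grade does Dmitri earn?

D

Reflections: drop 58 → average of remaining 5 = 396/5 = 79.2
Term project (43) > Participation (41), so Participation counts as 43.
Weighted total:
  Reflections 79.2 × 0.06 = 4.752
  Term project 43 × 0.31 = 13.33
  Quizzes 46 × 0.06 = 2.76
  Final exam 84 × 0.27 = 22.68
  Participation 43 × 0.06 = 2.58
  Reading responses 60 × 0.24 = 14.4
Sum = 60.502
60.502 is ≥ 60 and < 67 → D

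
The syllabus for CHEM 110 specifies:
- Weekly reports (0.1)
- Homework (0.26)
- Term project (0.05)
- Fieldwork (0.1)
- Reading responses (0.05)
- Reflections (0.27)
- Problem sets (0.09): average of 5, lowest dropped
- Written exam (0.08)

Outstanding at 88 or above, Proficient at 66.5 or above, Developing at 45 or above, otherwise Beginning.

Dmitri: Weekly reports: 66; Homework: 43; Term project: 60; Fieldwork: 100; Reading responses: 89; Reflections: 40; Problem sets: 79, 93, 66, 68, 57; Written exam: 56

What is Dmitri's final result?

Problem sets: drop 57 → average of remaining 4 = 306/4 = 76.5
Weighted total:
  Weekly reports 66 × 0.1 = 6.6
  Homework 43 × 0.26 = 11.18
  Term project 60 × 0.05 = 3
  Fieldwork 100 × 0.1 = 10
  Reading responses 89 × 0.05 = 4.45
  Reflections 40 × 0.27 = 10.8
  Problem sets 76.5 × 0.09 = 6.885
  Written exam 56 × 0.08 = 4.48
Sum = 57.395
57.395 is ≥ 45 and < 66.5 → Developing

Developing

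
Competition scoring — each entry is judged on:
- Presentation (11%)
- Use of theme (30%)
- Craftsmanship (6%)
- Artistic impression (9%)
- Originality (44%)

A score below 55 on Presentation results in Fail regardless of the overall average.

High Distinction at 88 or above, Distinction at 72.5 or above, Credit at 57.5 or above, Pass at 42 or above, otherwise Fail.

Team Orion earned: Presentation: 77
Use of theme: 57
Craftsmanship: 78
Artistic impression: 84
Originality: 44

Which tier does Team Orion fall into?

Pass

Presentation score 77 ≥ 55: minimum met.
Weighted total:
  Presentation 77 × 0.11 = 8.47
  Use of theme 57 × 0.3 = 17.1
  Craftsmanship 78 × 0.06 = 4.68
  Artistic impression 84 × 0.09 = 7.56
  Originality 44 × 0.44 = 19.36
Sum = 57.17
57.17 is ≥ 42 and < 57.5 → Pass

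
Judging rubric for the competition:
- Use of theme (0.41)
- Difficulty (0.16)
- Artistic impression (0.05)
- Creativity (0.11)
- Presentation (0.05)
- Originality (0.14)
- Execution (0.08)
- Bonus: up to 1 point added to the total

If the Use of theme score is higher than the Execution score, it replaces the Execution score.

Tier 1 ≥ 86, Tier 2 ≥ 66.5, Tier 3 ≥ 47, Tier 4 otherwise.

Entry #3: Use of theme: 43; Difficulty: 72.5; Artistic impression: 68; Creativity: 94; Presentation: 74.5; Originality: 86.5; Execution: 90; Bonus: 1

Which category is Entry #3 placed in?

Use of theme (43) ≤ Execution (90), so Execution stays at 90.
Weighted total:
  Use of theme 43 × 0.41 = 17.63
  Difficulty 72.5 × 0.16 = 11.6
  Artistic impression 68 × 0.05 = 3.4
  Creativity 94 × 0.11 = 10.34
  Presentation 74.5 × 0.05 = 3.725
  Originality 86.5 × 0.14 = 12.11
  Execution 90 × 0.08 = 7.2
Sum = 66.005
Bonus: 66.005 + 1 = 67.005
67.005 is ≥ 66.5 and < 86 → Tier 2

Tier 2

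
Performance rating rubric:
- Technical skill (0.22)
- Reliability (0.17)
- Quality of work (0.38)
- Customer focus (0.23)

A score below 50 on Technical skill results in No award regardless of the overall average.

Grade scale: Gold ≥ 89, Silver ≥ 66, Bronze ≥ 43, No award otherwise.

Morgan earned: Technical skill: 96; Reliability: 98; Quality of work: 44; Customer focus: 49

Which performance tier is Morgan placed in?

Technical skill score 96 ≥ 50: minimum met.
Weighted total:
  Technical skill 96 × 0.22 = 21.12
  Reliability 98 × 0.17 = 16.66
  Quality of work 44 × 0.38 = 16.72
  Customer focus 49 × 0.23 = 11.27
Sum = 65.77
65.77 is ≥ 43 and < 66 → Bronze

Bronze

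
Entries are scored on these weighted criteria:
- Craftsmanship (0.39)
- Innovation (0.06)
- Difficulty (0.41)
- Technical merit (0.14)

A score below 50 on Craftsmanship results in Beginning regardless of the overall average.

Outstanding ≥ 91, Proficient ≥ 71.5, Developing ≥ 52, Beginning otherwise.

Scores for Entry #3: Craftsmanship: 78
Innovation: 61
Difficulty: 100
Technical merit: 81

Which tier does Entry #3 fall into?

Proficient

Craftsmanship score 78 ≥ 50: minimum met.
Weighted total:
  Craftsmanship 78 × 0.39 = 30.42
  Innovation 61 × 0.06 = 3.66
  Difficulty 100 × 0.41 = 41
  Technical merit 81 × 0.14 = 11.34
Sum = 86.42
86.42 is ≥ 71.5 and < 91 → Proficient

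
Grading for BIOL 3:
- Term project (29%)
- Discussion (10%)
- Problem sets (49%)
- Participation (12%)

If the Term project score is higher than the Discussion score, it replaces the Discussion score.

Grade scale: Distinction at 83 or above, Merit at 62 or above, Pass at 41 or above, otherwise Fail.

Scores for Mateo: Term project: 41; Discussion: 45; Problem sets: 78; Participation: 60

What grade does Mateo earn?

Pass

Term project (41) ≤ Discussion (45), so Discussion stays at 45.
Weighted total:
  Term project 41 × 0.29 = 11.89
  Discussion 45 × 0.1 = 4.5
  Problem sets 78 × 0.49 = 38.22
  Participation 60 × 0.12 = 7.2
Sum = 61.81
61.81 is ≥ 41 and < 62 → Pass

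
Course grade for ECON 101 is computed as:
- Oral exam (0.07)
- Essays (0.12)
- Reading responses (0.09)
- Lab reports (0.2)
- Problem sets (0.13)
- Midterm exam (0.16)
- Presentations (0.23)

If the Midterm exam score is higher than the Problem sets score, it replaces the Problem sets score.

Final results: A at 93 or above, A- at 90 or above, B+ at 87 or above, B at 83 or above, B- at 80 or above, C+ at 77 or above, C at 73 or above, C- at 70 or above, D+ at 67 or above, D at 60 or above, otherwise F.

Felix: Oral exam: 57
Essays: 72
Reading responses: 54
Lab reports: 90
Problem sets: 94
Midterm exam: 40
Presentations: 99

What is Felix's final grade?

Midterm exam (40) ≤ Problem sets (94), so Problem sets stays at 94.
Weighted total:
  Oral exam 57 × 0.07 = 3.99
  Essays 72 × 0.12 = 8.64
  Reading responses 54 × 0.09 = 4.86
  Lab reports 90 × 0.2 = 18
  Problem sets 94 × 0.13 = 12.22
  Midterm exam 40 × 0.16 = 6.4
  Presentations 99 × 0.23 = 22.77
Sum = 76.88
76.88 is ≥ 73 and < 77 → C

C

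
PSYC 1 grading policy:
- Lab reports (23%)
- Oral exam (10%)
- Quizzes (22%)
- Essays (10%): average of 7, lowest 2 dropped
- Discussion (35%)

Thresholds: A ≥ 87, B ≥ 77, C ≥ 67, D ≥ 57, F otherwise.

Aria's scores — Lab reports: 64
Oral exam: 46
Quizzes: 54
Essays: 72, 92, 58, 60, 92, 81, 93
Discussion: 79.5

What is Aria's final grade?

Essays: drop 58, 60 → average of remaining 5 = 430/5 = 86
Weighted total:
  Lab reports 64 × 0.23 = 14.72
  Oral exam 46 × 0.1 = 4.6
  Quizzes 54 × 0.22 = 11.88
  Essays 86 × 0.1 = 8.6
  Discussion 79.5 × 0.35 = 27.825
Sum = 67.625
67.625 is ≥ 67 and < 77 → C

C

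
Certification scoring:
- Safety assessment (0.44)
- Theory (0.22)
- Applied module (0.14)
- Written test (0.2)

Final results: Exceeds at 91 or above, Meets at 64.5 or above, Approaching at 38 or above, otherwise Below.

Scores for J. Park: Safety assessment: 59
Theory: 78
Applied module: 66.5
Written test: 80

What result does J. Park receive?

Meets

Weighted total:
  Safety assessment 59 × 0.44 = 25.96
  Theory 78 × 0.22 = 17.16
  Applied module 66.5 × 0.14 = 9.31
  Written test 80 × 0.2 = 16
Sum = 68.43
68.43 is ≥ 64.5 and < 91 → Meets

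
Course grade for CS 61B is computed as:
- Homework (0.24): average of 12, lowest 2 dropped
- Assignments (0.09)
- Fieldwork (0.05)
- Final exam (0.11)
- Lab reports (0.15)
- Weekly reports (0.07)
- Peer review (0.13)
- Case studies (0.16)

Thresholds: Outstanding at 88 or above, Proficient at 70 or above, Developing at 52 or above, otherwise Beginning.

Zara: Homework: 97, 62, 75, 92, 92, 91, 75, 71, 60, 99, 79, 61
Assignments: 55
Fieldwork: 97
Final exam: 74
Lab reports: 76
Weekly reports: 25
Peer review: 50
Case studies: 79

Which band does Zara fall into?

Proficient

Homework: drop 60, 61 → average of remaining 10 = 833/10 = 83.3
Weighted total:
  Homework 83.3 × 0.24 = 19.992
  Assignments 55 × 0.09 = 4.95
  Fieldwork 97 × 0.05 = 4.85
  Final exam 74 × 0.11 = 8.14
  Lab reports 76 × 0.15 = 11.4
  Weekly reports 25 × 0.07 = 1.75
  Peer review 50 × 0.13 = 6.5
  Case studies 79 × 0.16 = 12.64
Sum = 70.222
70.222 is ≥ 70 and < 88 → Proficient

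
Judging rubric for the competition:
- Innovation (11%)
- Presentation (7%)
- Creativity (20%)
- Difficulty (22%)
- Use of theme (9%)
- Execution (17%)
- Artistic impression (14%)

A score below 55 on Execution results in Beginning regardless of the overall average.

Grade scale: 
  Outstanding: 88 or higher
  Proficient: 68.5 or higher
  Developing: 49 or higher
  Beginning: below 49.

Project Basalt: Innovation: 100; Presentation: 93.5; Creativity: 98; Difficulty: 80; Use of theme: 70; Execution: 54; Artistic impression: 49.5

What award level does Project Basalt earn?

Execution score 54 < 55: minimum not met.
Weighted total:
  Innovation 100 × 0.11 = 11
  Presentation 93.5 × 0.07 = 6.545
  Creativity 98 × 0.2 = 19.6
  Difficulty 80 × 0.22 = 17.6
  Use of theme 70 × 0.09 = 6.3
  Execution 54 × 0.17 = 9.18
  Artistic impression 49.5 × 0.14 = 6.93
Sum = 77.155
Because the Execution minimum was not met, the result is Beginning.

Beginning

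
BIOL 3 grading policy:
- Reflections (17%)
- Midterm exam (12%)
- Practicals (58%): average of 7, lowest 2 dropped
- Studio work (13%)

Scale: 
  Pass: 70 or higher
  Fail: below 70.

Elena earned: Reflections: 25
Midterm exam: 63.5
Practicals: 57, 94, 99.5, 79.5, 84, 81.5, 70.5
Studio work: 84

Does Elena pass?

Pass

Practicals: drop 57, 70.5 → average of remaining 5 = 438.5/5 = 87.7
Weighted total:
  Reflections 25 × 0.17 = 4.25
  Midterm exam 63.5 × 0.12 = 7.62
  Practicals 87.7 × 0.58 = 50.866
  Studio work 84 × 0.13 = 10.92
Sum = 73.656
73.656 ≥ 70 → Pass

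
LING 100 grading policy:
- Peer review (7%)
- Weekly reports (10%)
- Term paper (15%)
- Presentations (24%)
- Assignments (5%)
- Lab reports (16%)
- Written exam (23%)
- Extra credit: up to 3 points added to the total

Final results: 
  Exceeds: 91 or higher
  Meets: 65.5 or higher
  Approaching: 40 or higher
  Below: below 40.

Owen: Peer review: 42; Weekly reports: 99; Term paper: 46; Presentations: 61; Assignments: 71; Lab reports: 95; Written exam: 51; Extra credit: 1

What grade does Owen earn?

Meets

Weighted total:
  Peer review 42 × 0.07 = 2.94
  Weekly reports 99 × 0.1 = 9.9
  Term paper 46 × 0.15 = 6.9
  Presentations 61 × 0.24 = 14.64
  Assignments 71 × 0.05 = 3.55
  Lab reports 95 × 0.16 = 15.2
  Written exam 51 × 0.23 = 11.73
Sum = 64.86
Extra credit: 64.86 + 1 = 65.86
65.86 is ≥ 65.5 and < 91 → Meets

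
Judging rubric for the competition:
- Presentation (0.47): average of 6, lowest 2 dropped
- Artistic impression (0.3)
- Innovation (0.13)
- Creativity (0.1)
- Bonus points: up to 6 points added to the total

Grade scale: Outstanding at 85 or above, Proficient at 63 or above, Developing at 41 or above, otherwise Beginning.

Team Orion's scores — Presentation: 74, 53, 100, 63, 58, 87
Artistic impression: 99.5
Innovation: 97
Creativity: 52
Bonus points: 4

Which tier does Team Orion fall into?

Presentation: drop 53, 58 → average of remaining 4 = 324/4 = 81
Weighted total:
  Presentation 81 × 0.47 = 38.07
  Artistic impression 99.5 × 0.3 = 29.85
  Innovation 97 × 0.13 = 12.61
  Creativity 52 × 0.1 = 5.2
Sum = 85.73
Bonus points: 85.73 + 4 = 89.73
89.73 ≥ 85 → Outstanding

Outstanding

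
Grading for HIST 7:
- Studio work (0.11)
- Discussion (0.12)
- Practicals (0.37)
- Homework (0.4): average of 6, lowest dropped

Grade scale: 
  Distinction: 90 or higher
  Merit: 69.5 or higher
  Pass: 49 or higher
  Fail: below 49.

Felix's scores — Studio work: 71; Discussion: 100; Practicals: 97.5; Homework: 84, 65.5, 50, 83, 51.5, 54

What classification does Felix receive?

Merit

Homework: drop 50 → average of remaining 5 = 338/5 = 67.6
Weighted total:
  Studio work 71 × 0.11 = 7.81
  Discussion 100 × 0.12 = 12
  Practicals 97.5 × 0.37 = 36.075
  Homework 67.6 × 0.4 = 27.04
Sum = 82.925
82.925 is ≥ 69.5 and < 90 → Merit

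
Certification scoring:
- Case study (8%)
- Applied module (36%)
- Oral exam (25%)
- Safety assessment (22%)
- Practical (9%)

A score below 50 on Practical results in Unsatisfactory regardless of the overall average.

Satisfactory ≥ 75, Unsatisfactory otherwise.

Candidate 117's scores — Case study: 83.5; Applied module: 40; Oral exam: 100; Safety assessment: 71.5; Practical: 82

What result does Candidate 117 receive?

Practical score 82 ≥ 50: minimum met.
Weighted total:
  Case study 83.5 × 0.08 = 6.68
  Applied module 40 × 0.36 = 14.4
  Oral exam 100 × 0.25 = 25
  Safety assessment 71.5 × 0.22 = 15.73
  Practical 82 × 0.09 = 7.38
Sum = 69.19
69.19 < 75 → Unsatisfactory

Unsatisfactory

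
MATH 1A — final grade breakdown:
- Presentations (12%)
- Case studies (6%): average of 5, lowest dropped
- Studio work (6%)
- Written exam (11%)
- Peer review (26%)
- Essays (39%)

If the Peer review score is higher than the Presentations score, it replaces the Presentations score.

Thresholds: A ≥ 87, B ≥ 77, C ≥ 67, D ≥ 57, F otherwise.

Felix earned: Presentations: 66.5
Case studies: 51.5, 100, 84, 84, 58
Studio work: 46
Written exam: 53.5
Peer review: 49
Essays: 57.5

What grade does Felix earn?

F

Case studies: drop 51.5 → average of remaining 4 = 326/4 = 81.5
Peer review (49) ≤ Presentations (66.5), so Presentations stays at 66.5.
Weighted total:
  Presentations 66.5 × 0.12 = 7.98
  Case studies 81.5 × 0.06 = 4.89
  Studio work 46 × 0.06 = 2.76
  Written exam 53.5 × 0.11 = 5.885
  Peer review 49 × 0.26 = 12.74
  Essays 57.5 × 0.39 = 22.425
Sum = 56.68
56.68 < 57 → F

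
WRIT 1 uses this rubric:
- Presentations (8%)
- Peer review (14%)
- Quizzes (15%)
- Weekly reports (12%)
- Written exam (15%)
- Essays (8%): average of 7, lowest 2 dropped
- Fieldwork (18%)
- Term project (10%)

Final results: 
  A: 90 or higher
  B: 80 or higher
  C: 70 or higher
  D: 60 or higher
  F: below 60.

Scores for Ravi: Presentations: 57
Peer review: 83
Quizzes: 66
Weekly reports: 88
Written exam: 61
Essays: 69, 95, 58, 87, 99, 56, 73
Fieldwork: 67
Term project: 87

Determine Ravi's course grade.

C

Essays: drop 56, 58 → average of remaining 5 = 423/5 = 84.6
Weighted total:
  Presentations 57 × 0.08 = 4.56
  Peer review 83 × 0.14 = 11.62
  Quizzes 66 × 0.15 = 9.9
  Weekly reports 88 × 0.12 = 10.56
  Written exam 61 × 0.15 = 9.15
  Essays 84.6 × 0.08 = 6.768
  Fieldwork 67 × 0.18 = 12.06
  Term project 87 × 0.1 = 8.7
Sum = 73.318
73.318 is ≥ 70 and < 80 → C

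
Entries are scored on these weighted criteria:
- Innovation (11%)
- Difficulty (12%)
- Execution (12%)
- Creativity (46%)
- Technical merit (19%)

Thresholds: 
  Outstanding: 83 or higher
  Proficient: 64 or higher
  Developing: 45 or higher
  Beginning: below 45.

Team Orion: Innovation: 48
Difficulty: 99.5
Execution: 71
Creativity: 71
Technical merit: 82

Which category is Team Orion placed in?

Proficient

Weighted total:
  Innovation 48 × 0.11 = 5.28
  Difficulty 99.5 × 0.12 = 11.94
  Execution 71 × 0.12 = 8.52
  Creativity 71 × 0.46 = 32.66
  Technical merit 82 × 0.19 = 15.58
Sum = 73.98
73.98 is ≥ 64 and < 83 → Proficient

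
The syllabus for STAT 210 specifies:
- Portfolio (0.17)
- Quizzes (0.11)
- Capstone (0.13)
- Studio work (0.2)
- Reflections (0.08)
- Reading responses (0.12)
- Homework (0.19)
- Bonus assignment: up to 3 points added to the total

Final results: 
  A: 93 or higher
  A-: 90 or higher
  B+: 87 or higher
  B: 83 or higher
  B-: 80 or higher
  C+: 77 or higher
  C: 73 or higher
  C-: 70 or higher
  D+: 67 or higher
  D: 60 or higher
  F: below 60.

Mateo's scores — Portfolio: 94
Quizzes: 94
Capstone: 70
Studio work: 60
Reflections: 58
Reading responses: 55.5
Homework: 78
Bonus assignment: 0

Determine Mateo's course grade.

C

Weighted total:
  Portfolio 94 × 0.17 = 15.98
  Quizzes 94 × 0.11 = 10.34
  Capstone 70 × 0.13 = 9.1
  Studio work 60 × 0.2 = 12
  Reflections 58 × 0.08 = 4.64
  Reading responses 55.5 × 0.12 = 6.66
  Homework 78 × 0.19 = 14.82
Sum = 73.54
Bonus assignment: 73.54 + 0 = 73.54
73.54 is ≥ 73 and < 77 → C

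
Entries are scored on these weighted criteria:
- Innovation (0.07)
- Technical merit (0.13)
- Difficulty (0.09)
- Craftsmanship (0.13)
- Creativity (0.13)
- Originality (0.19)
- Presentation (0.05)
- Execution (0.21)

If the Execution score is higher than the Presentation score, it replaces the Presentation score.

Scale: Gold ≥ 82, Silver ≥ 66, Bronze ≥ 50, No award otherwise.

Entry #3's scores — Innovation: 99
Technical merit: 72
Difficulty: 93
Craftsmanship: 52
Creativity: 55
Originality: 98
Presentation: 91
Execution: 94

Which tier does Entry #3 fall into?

Execution (94) > Presentation (91), so Presentation counts as 94.
Weighted total:
  Innovation 99 × 0.07 = 6.93
  Technical merit 72 × 0.13 = 9.36
  Difficulty 93 × 0.09 = 8.37
  Craftsmanship 52 × 0.13 = 6.76
  Creativity 55 × 0.13 = 7.15
  Originality 98 × 0.19 = 18.62
  Presentation 94 × 0.05 = 4.7
  Execution 94 × 0.21 = 19.74
Sum = 81.63
81.63 is ≥ 66 and < 82 → Silver

Silver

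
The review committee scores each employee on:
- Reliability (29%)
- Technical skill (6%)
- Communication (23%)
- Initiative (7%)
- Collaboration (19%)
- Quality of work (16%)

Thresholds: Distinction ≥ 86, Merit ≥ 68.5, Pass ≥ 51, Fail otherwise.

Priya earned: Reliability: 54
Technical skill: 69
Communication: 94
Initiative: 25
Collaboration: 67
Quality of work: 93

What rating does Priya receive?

Merit

Weighted total:
  Reliability 54 × 0.29 = 15.66
  Technical skill 69 × 0.06 = 4.14
  Communication 94 × 0.23 = 21.62
  Initiative 25 × 0.07 = 1.75
  Collaboration 67 × 0.19 = 12.73
  Quality of work 93 × 0.16 = 14.88
Sum = 70.78
70.78 is ≥ 68.5 and < 86 → Merit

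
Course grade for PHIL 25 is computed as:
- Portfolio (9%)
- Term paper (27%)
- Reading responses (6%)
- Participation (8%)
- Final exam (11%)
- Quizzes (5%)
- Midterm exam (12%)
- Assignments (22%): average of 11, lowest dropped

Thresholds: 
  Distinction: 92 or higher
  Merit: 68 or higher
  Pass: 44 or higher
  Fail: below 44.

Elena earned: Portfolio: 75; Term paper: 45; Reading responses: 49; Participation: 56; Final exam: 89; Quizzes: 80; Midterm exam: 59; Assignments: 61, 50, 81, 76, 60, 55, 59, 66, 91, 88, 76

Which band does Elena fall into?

Pass

Assignments: drop 50 → average of remaining 10 = 713/10 = 71.3
Weighted total:
  Portfolio 75 × 0.09 = 6.75
  Term paper 45 × 0.27 = 12.15
  Reading responses 49 × 0.06 = 2.94
  Participation 56 × 0.08 = 4.48
  Final exam 89 × 0.11 = 9.79
  Quizzes 80 × 0.05 = 4
  Midterm exam 59 × 0.12 = 7.08
  Assignments 71.3 × 0.22 = 15.686
Sum = 62.876
62.876 is ≥ 44 and < 68 → Pass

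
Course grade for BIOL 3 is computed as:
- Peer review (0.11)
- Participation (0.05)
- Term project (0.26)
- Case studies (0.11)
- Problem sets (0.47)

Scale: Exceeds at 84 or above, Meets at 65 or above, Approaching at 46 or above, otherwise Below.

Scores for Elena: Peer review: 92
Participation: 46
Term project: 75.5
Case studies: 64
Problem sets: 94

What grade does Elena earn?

Meets

Weighted total:
  Peer review 92 × 0.11 = 10.12
  Participation 46 × 0.05 = 2.3
  Term project 75.5 × 0.26 = 19.63
  Case studies 64 × 0.11 = 7.04
  Problem sets 94 × 0.47 = 44.18
Sum = 83.27
83.27 is ≥ 65 and < 84 → Meets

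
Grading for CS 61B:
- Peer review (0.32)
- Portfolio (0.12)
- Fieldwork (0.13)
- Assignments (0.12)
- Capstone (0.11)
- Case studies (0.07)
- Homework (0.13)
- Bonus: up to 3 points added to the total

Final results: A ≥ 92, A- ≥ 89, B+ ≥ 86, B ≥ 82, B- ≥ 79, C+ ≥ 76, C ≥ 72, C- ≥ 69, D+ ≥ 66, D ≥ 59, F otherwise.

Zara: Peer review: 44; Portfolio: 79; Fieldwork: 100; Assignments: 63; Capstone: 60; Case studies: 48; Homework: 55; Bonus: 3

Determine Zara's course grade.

D

Weighted total:
  Peer review 44 × 0.32 = 14.08
  Portfolio 79 × 0.12 = 9.48
  Fieldwork 100 × 0.13 = 13
  Assignments 63 × 0.12 = 7.56
  Capstone 60 × 0.11 = 6.6
  Case studies 48 × 0.07 = 3.36
  Homework 55 × 0.13 = 7.15
Sum = 61.23
Bonus: 61.23 + 3 = 64.23
64.23 is ≥ 59 and < 66 → D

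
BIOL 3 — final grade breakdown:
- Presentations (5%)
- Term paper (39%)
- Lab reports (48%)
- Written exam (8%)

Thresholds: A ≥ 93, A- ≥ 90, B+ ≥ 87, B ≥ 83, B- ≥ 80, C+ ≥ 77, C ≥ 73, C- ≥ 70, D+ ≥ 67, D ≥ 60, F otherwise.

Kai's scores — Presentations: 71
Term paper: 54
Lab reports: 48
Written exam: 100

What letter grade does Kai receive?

F

Weighted total:
  Presentations 71 × 0.05 = 3.55
  Term paper 54 × 0.39 = 21.06
  Lab reports 48 × 0.48 = 23.04
  Written exam 100 × 0.08 = 8
Sum = 55.65
55.65 < 60 → F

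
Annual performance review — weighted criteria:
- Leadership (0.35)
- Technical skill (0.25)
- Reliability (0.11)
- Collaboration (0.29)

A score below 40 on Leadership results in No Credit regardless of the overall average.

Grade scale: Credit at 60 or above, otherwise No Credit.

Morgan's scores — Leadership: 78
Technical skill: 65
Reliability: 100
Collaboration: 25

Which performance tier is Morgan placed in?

Leadership score 78 ≥ 40: minimum met.
Weighted total:
  Leadership 78 × 0.35 = 27.3
  Technical skill 65 × 0.25 = 16.25
  Reliability 100 × 0.11 = 11
  Collaboration 25 × 0.29 = 7.25
Sum = 61.8
61.8 ≥ 60 → Credit

Credit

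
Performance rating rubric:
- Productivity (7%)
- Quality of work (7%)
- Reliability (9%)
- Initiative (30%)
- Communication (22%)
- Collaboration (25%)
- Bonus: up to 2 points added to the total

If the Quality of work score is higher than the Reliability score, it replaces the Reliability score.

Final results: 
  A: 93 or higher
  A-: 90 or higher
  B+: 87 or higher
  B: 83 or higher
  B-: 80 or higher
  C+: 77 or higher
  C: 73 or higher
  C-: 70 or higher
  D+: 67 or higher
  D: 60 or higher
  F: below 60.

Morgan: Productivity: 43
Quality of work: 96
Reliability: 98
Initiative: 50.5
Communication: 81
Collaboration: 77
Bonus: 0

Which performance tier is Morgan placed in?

Quality of work (96) ≤ Reliability (98), so Reliability stays at 98.
Weighted total:
  Productivity 43 × 0.07 = 3.01
  Quality of work 96 × 0.07 = 6.72
  Reliability 98 × 0.09 = 8.82
  Initiative 50.5 × 0.3 = 15.15
  Communication 81 × 0.22 = 17.82
  Collaboration 77 × 0.25 = 19.25
Sum = 70.77
Bonus: 70.77 + 0 = 70.77
70.77 is ≥ 70 and < 73 → C-

C-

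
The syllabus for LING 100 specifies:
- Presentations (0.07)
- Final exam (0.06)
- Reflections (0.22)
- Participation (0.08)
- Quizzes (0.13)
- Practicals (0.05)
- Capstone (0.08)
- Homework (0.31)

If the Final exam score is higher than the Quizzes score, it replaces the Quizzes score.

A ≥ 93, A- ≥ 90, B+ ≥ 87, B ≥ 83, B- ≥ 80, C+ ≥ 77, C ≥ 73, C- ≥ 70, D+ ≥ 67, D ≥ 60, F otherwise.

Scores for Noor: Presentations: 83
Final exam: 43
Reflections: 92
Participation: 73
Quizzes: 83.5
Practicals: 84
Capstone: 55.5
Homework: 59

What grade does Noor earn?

C-

Final exam (43) ≤ Quizzes (83.5), so Quizzes stays at 83.5.
Weighted total:
  Presentations 83 × 0.07 = 5.81
  Final exam 43 × 0.06 = 2.58
  Reflections 92 × 0.22 = 20.24
  Participation 73 × 0.08 = 5.84
  Quizzes 83.5 × 0.13 = 10.855
  Practicals 84 × 0.05 = 4.2
  Capstone 55.5 × 0.08 = 4.44
  Homework 59 × 0.31 = 18.29
Sum = 72.255
72.255 is ≥ 70 and < 73 → C-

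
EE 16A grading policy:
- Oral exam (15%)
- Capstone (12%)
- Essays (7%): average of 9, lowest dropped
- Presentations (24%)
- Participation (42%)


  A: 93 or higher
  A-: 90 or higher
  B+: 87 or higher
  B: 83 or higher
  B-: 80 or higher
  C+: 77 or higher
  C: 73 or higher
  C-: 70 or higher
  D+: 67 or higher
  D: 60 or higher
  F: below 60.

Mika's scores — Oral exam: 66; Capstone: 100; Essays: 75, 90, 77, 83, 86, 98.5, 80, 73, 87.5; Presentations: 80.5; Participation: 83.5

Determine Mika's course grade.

B-

Essays: drop 73 → average of remaining 8 = 677/8 = 84.625
Weighted total:
  Oral exam 66 × 0.15 = 9.9
  Capstone 100 × 0.12 = 12
  Essays 84.625 × 0.07 = 5.92375
  Presentations 80.5 × 0.24 = 19.32
  Participation 83.5 × 0.42 = 35.07
Sum = 82.21375
82.21375 is ≥ 80 and < 83 → B-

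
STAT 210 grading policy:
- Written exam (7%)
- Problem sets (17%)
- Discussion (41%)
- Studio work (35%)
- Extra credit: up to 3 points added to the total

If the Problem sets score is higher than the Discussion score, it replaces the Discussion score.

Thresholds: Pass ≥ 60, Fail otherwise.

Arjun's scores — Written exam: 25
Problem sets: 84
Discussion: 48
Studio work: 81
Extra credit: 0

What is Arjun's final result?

Problem sets (84) > Discussion (48), so Discussion counts as 84.
Weighted total:
  Written exam 25 × 0.07 = 1.75
  Problem sets 84 × 0.17 = 14.28
  Discussion 84 × 0.41 = 34.44
  Studio work 81 × 0.35 = 28.35
Sum = 78.82
Extra credit: 78.82 + 0 = 78.82
78.82 ≥ 60 → Pass

Pass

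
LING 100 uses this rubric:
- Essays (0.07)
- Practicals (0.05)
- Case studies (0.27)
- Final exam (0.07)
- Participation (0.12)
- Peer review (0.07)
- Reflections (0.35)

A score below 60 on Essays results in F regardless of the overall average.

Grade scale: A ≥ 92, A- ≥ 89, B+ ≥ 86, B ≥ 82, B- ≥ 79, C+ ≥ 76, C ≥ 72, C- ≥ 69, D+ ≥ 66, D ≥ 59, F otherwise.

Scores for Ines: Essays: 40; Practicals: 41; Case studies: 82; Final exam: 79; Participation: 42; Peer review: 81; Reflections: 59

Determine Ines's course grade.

Essays score 40 < 60: minimum not met.
Weighted total:
  Essays 40 × 0.07 = 2.8
  Practicals 41 × 0.05 = 2.05
  Case studies 82 × 0.27 = 22.14
  Final exam 79 × 0.07 = 5.53
  Participation 42 × 0.12 = 5.04
  Peer review 81 × 0.07 = 5.67
  Reflections 59 × 0.35 = 20.65
Sum = 63.88
Because the Essays minimum was not met, the result is F.

F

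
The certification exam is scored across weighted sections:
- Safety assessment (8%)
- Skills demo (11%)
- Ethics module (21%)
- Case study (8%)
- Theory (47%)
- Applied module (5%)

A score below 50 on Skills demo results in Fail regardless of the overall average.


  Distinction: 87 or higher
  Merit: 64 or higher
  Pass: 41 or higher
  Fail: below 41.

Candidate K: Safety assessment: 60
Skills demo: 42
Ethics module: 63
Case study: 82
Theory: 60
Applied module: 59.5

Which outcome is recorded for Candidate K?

Fail

Skills demo score 42 < 50: minimum not met.
Weighted total:
  Safety assessment 60 × 0.08 = 4.8
  Skills demo 42 × 0.11 = 4.62
  Ethics module 63 × 0.21 = 13.23
  Case study 82 × 0.08 = 6.56
  Theory 60 × 0.47 = 28.2
  Applied module 59.5 × 0.05 = 2.975
Sum = 60.385
Because the Skills demo minimum was not met, the result is Fail.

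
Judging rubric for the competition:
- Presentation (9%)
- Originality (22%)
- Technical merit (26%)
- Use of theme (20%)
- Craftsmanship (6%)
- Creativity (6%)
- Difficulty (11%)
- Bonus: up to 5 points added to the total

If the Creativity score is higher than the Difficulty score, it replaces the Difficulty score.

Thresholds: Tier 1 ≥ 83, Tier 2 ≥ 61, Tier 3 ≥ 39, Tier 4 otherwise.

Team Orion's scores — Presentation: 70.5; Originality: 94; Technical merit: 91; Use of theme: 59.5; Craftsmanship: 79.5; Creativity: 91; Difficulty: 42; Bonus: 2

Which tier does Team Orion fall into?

Tier 1

Creativity (91) > Difficulty (42), so Difficulty counts as 91.
Weighted total:
  Presentation 70.5 × 0.09 = 6.345
  Originality 94 × 0.22 = 20.68
  Technical merit 91 × 0.26 = 23.66
  Use of theme 59.5 × 0.2 = 11.9
  Craftsmanship 79.5 × 0.06 = 4.77
  Creativity 91 × 0.06 = 5.46
  Difficulty 91 × 0.11 = 10.01
Sum = 82.825
Bonus: 82.825 + 2 = 84.825
84.825 ≥ 83 → Tier 1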